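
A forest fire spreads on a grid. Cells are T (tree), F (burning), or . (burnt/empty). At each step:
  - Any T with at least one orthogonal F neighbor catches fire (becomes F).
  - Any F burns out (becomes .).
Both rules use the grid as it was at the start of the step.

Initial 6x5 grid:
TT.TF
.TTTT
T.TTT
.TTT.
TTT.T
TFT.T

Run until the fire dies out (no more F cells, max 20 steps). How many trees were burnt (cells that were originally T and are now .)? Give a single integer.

Step 1: +5 fires, +2 burnt (F count now 5)
Step 2: +5 fires, +5 burnt (F count now 5)
Step 3: +3 fires, +5 burnt (F count now 3)
Step 4: +3 fires, +3 burnt (F count now 3)
Step 5: +1 fires, +3 burnt (F count now 1)
Step 6: +1 fires, +1 burnt (F count now 1)
Step 7: +0 fires, +1 burnt (F count now 0)
Fire out after step 7
Initially T: 21, now '.': 27
Total burnt (originally-T cells now '.'): 18

Answer: 18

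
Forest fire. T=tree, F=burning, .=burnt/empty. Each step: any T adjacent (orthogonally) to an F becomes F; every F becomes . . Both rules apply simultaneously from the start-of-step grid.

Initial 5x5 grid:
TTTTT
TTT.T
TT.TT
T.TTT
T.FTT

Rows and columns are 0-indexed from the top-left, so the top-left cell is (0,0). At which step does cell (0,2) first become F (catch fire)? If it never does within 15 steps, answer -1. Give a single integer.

Step 1: cell (0,2)='T' (+2 fires, +1 burnt)
Step 2: cell (0,2)='T' (+2 fires, +2 burnt)
Step 3: cell (0,2)='T' (+2 fires, +2 burnt)
Step 4: cell (0,2)='T' (+1 fires, +2 burnt)
Step 5: cell (0,2)='T' (+1 fires, +1 burnt)
Step 6: cell (0,2)='T' (+1 fires, +1 burnt)
Step 7: cell (0,2)='T' (+1 fires, +1 burnt)
Step 8: cell (0,2)='F' (+1 fires, +1 burnt)
  -> target ignites at step 8
Step 9: cell (0,2)='.' (+2 fires, +1 burnt)
Step 10: cell (0,2)='.' (+2 fires, +2 burnt)
Step 11: cell (0,2)='.' (+2 fires, +2 burnt)
Step 12: cell (0,2)='.' (+1 fires, +2 burnt)
Step 13: cell (0,2)='.' (+1 fires, +1 burnt)
Step 14: cell (0,2)='.' (+1 fires, +1 burnt)
Step 15: cell (0,2)='.' (+0 fires, +1 burnt)
  fire out at step 15

8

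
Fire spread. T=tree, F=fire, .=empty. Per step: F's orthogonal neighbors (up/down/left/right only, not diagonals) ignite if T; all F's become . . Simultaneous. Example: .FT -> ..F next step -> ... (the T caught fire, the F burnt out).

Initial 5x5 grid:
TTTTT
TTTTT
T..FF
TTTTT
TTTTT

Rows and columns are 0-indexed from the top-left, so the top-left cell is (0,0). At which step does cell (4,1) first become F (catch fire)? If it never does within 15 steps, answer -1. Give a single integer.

Step 1: cell (4,1)='T' (+4 fires, +2 burnt)
Step 2: cell (4,1)='T' (+6 fires, +4 burnt)
Step 3: cell (4,1)='T' (+4 fires, +6 burnt)
Step 4: cell (4,1)='F' (+4 fires, +4 burnt)
  -> target ignites at step 4
Step 5: cell (4,1)='.' (+3 fires, +4 burnt)
Step 6: cell (4,1)='.' (+0 fires, +3 burnt)
  fire out at step 6

4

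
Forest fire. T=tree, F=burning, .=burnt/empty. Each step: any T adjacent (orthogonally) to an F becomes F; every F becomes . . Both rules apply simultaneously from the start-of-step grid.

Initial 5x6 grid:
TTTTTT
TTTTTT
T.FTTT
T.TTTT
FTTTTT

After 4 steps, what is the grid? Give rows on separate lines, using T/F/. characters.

Step 1: 5 trees catch fire, 2 burn out
  TTTTTT
  TTFTTT
  T..FTT
  F.FTTT
  .FTTTT
Step 2: 7 trees catch fire, 5 burn out
  TTFTTT
  TF.FTT
  F...FT
  ...FTT
  ..FTTT
Step 3: 7 trees catch fire, 7 burn out
  TF.FTT
  F...FT
  .....F
  ....FT
  ...FTT
Step 4: 5 trees catch fire, 7 burn out
  F...FT
  .....F
  ......
  .....F
  ....FT

F...FT
.....F
......
.....F
....FT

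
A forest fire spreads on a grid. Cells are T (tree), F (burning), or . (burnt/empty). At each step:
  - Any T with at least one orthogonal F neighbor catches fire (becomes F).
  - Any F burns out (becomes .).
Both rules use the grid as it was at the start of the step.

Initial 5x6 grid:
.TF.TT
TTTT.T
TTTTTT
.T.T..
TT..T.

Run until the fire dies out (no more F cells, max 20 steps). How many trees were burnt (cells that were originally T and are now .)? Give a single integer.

Answer: 18

Derivation:
Step 1: +2 fires, +1 burnt (F count now 2)
Step 2: +3 fires, +2 burnt (F count now 3)
Step 3: +3 fires, +3 burnt (F count now 3)
Step 4: +4 fires, +3 burnt (F count now 4)
Step 5: +2 fires, +4 burnt (F count now 2)
Step 6: +2 fires, +2 burnt (F count now 2)
Step 7: +1 fires, +2 burnt (F count now 1)
Step 8: +1 fires, +1 burnt (F count now 1)
Step 9: +0 fires, +1 burnt (F count now 0)
Fire out after step 9
Initially T: 19, now '.': 29
Total burnt (originally-T cells now '.'): 18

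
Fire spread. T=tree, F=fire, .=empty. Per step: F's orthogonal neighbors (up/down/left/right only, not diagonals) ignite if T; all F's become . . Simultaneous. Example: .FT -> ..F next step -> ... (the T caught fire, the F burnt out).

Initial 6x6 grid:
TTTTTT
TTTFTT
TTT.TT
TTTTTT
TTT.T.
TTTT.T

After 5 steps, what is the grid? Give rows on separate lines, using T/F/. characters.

Step 1: 3 trees catch fire, 1 burn out
  TTTFTT
  TTF.FT
  TTT.TT
  TTTTTT
  TTT.T.
  TTTT.T
Step 2: 6 trees catch fire, 3 burn out
  TTF.FT
  TF...F
  TTF.FT
  TTTTTT
  TTT.T.
  TTTT.T
Step 3: 7 trees catch fire, 6 burn out
  TF...F
  F.....
  TF...F
  TTFTFT
  TTT.T.
  TTTT.T
Step 4: 7 trees catch fire, 7 burn out
  F.....
  ......
  F.....
  TF.F.F
  TTF.F.
  TTTT.T
Step 5: 3 trees catch fire, 7 burn out
  ......
  ......
  ......
  F.....
  TF....
  TTFT.T

......
......
......
F.....
TF....
TTFT.T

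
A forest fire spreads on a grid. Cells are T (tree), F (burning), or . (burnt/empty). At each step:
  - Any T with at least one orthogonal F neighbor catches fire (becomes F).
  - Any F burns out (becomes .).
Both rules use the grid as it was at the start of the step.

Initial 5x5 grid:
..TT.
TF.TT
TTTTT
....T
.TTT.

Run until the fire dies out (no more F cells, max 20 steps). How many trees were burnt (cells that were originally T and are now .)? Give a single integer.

Step 1: +2 fires, +1 burnt (F count now 2)
Step 2: +2 fires, +2 burnt (F count now 2)
Step 3: +1 fires, +2 burnt (F count now 1)
Step 4: +2 fires, +1 burnt (F count now 2)
Step 5: +3 fires, +2 burnt (F count now 3)
Step 6: +1 fires, +3 burnt (F count now 1)
Step 7: +0 fires, +1 burnt (F count now 0)
Fire out after step 7
Initially T: 14, now '.': 22
Total burnt (originally-T cells now '.'): 11

Answer: 11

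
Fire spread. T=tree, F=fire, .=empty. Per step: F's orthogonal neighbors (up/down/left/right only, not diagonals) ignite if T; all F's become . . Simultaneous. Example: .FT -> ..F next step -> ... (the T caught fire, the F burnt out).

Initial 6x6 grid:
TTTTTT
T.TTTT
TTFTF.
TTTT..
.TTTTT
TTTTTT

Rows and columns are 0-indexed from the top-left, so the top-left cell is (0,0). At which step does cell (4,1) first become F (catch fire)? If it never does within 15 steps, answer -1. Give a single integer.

Step 1: cell (4,1)='T' (+5 fires, +2 burnt)
Step 2: cell (4,1)='T' (+8 fires, +5 burnt)
Step 3: cell (4,1)='F' (+8 fires, +8 burnt)
  -> target ignites at step 3
Step 4: cell (4,1)='.' (+4 fires, +8 burnt)
Step 5: cell (4,1)='.' (+3 fires, +4 burnt)
Step 6: cell (4,1)='.' (+1 fires, +3 burnt)
Step 7: cell (4,1)='.' (+0 fires, +1 burnt)
  fire out at step 7

3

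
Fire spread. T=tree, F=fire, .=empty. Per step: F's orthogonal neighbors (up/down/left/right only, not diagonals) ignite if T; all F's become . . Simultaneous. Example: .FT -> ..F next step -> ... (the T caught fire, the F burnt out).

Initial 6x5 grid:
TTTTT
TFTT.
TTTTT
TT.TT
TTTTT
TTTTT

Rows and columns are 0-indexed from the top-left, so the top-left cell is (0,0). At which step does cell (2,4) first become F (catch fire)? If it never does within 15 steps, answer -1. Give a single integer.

Step 1: cell (2,4)='T' (+4 fires, +1 burnt)
Step 2: cell (2,4)='T' (+6 fires, +4 burnt)
Step 3: cell (2,4)='T' (+4 fires, +6 burnt)
Step 4: cell (2,4)='F' (+6 fires, +4 burnt)
  -> target ignites at step 4
Step 5: cell (2,4)='.' (+4 fires, +6 burnt)
Step 6: cell (2,4)='.' (+2 fires, +4 burnt)
Step 7: cell (2,4)='.' (+1 fires, +2 burnt)
Step 8: cell (2,4)='.' (+0 fires, +1 burnt)
  fire out at step 8

4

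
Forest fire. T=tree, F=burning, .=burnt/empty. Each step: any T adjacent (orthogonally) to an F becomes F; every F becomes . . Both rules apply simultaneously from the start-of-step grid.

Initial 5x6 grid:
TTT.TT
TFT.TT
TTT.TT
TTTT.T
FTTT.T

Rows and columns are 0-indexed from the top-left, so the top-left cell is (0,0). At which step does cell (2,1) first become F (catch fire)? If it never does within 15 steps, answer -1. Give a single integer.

Step 1: cell (2,1)='F' (+6 fires, +2 burnt)
  -> target ignites at step 1
Step 2: cell (2,1)='.' (+6 fires, +6 burnt)
Step 3: cell (2,1)='.' (+2 fires, +6 burnt)
Step 4: cell (2,1)='.' (+1 fires, +2 burnt)
Step 5: cell (2,1)='.' (+0 fires, +1 burnt)
  fire out at step 5

1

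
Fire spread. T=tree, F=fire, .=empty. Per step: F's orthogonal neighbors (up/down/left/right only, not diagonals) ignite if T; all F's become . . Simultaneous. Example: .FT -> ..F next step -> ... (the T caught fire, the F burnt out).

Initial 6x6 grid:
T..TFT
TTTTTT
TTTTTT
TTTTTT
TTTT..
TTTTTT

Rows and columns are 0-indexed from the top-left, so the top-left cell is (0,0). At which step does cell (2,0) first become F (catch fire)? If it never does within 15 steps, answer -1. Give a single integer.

Step 1: cell (2,0)='T' (+3 fires, +1 burnt)
Step 2: cell (2,0)='T' (+3 fires, +3 burnt)
Step 3: cell (2,0)='T' (+4 fires, +3 burnt)
Step 4: cell (2,0)='T' (+4 fires, +4 burnt)
Step 5: cell (2,0)='T' (+4 fires, +4 burnt)
Step 6: cell (2,0)='F' (+5 fires, +4 burnt)
  -> target ignites at step 6
Step 7: cell (2,0)='.' (+4 fires, +5 burnt)
Step 8: cell (2,0)='.' (+3 fires, +4 burnt)
Step 9: cell (2,0)='.' (+1 fires, +3 burnt)
Step 10: cell (2,0)='.' (+0 fires, +1 burnt)
  fire out at step 10

6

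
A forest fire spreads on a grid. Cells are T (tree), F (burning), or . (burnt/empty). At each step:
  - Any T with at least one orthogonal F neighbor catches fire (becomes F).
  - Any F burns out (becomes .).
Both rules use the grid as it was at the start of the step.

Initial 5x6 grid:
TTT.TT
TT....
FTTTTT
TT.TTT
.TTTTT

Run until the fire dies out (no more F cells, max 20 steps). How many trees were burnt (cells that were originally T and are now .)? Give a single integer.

Step 1: +3 fires, +1 burnt (F count now 3)
Step 2: +4 fires, +3 burnt (F count now 4)
Step 3: +3 fires, +4 burnt (F count now 3)
Step 4: +4 fires, +3 burnt (F count now 4)
Step 5: +3 fires, +4 burnt (F count now 3)
Step 6: +2 fires, +3 burnt (F count now 2)
Step 7: +1 fires, +2 burnt (F count now 1)
Step 8: +0 fires, +1 burnt (F count now 0)
Fire out after step 8
Initially T: 22, now '.': 28
Total burnt (originally-T cells now '.'): 20

Answer: 20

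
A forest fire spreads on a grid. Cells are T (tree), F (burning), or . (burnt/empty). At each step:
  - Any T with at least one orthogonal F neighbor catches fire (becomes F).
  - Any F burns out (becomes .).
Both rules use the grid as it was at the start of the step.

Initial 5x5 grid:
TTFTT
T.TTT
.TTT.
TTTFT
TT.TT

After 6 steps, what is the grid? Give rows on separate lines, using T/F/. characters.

Step 1: 7 trees catch fire, 2 burn out
  TF.FT
  T.FTT
  .TTF.
  TTF.F
  TT.FT
Step 2: 6 trees catch fire, 7 burn out
  F...F
  T..FT
  .TF..
  TF...
  TT..F
Step 3: 5 trees catch fire, 6 burn out
  .....
  F...F
  .F...
  F....
  TF...
Step 4: 1 trees catch fire, 5 burn out
  .....
  .....
  .....
  .....
  F....
Step 5: 0 trees catch fire, 1 burn out
  .....
  .....
  .....
  .....
  .....
Step 6: 0 trees catch fire, 0 burn out
  .....
  .....
  .....
  .....
  .....

.....
.....
.....
.....
.....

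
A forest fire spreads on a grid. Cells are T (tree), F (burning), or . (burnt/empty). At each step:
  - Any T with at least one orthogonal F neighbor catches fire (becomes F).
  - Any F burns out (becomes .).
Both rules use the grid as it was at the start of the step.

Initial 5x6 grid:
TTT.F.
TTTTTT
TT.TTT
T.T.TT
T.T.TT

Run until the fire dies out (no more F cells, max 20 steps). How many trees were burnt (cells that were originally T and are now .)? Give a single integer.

Step 1: +1 fires, +1 burnt (F count now 1)
Step 2: +3 fires, +1 burnt (F count now 3)
Step 3: +4 fires, +3 burnt (F count now 4)
Step 4: +4 fires, +4 burnt (F count now 4)
Step 5: +4 fires, +4 burnt (F count now 4)
Step 6: +2 fires, +4 burnt (F count now 2)
Step 7: +1 fires, +2 burnt (F count now 1)
Step 8: +1 fires, +1 burnt (F count now 1)
Step 9: +0 fires, +1 burnt (F count now 0)
Fire out after step 9
Initially T: 22, now '.': 28
Total burnt (originally-T cells now '.'): 20

Answer: 20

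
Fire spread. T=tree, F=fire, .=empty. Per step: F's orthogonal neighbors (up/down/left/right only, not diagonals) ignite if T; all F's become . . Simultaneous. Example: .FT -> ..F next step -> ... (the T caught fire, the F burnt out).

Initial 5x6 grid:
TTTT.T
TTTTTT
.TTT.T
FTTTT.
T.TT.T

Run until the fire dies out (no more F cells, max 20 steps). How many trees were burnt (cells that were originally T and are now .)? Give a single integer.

Step 1: +2 fires, +1 burnt (F count now 2)
Step 2: +2 fires, +2 burnt (F count now 2)
Step 3: +4 fires, +2 burnt (F count now 4)
Step 4: +6 fires, +4 burnt (F count now 6)
Step 5: +3 fires, +6 burnt (F count now 3)
Step 6: +2 fires, +3 burnt (F count now 2)
Step 7: +1 fires, +2 burnt (F count now 1)
Step 8: +2 fires, +1 burnt (F count now 2)
Step 9: +0 fires, +2 burnt (F count now 0)
Fire out after step 9
Initially T: 23, now '.': 29
Total burnt (originally-T cells now '.'): 22

Answer: 22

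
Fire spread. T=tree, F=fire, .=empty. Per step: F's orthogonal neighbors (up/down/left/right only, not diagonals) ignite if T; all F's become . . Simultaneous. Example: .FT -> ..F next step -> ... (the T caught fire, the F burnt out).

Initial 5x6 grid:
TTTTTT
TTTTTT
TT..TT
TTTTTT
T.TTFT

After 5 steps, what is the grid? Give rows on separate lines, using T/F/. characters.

Step 1: 3 trees catch fire, 1 burn out
  TTTTTT
  TTTTTT
  TT..TT
  TTTTFT
  T.TF.F
Step 2: 4 trees catch fire, 3 burn out
  TTTTTT
  TTTTTT
  TT..FT
  TTTF.F
  T.F...
Step 3: 3 trees catch fire, 4 burn out
  TTTTTT
  TTTTFT
  TT...F
  TTF...
  T.....
Step 4: 4 trees catch fire, 3 burn out
  TTTTFT
  TTTF.F
  TT....
  TF....
  T.....
Step 5: 5 trees catch fire, 4 burn out
  TTTF.F
  TTF...
  TF....
  F.....
  T.....

TTTF.F
TTF...
TF....
F.....
T.....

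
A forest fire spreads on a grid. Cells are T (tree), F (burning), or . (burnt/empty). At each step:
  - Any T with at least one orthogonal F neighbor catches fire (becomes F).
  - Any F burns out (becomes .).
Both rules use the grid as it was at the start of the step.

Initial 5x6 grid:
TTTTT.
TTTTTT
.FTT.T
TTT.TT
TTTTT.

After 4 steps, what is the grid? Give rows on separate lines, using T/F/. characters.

Step 1: 3 trees catch fire, 1 burn out
  TTTTT.
  TFTTTT
  ..FT.T
  TFT.TT
  TTTTT.
Step 2: 7 trees catch fire, 3 burn out
  TFTTT.
  F.FTTT
  ...F.T
  F.F.TT
  TFTTT.
Step 3: 5 trees catch fire, 7 burn out
  F.FTT.
  ...FTT
  .....T
  ....TT
  F.FTT.
Step 4: 3 trees catch fire, 5 burn out
  ...FT.
  ....FT
  .....T
  ....TT
  ...FT.

...FT.
....FT
.....T
....TT
...FT.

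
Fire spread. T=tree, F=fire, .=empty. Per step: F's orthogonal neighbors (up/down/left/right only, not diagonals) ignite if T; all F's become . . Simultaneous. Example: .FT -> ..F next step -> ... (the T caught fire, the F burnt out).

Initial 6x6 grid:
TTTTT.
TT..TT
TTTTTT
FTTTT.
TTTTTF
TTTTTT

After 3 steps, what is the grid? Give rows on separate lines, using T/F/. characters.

Step 1: 5 trees catch fire, 2 burn out
  TTTTT.
  TT..TT
  FTTTTT
  .FTTT.
  FTTTF.
  TTTTTF
Step 2: 8 trees catch fire, 5 burn out
  TTTTT.
  FT..TT
  .FTTTT
  ..FTF.
  .FTF..
  FTTTF.
Step 3: 8 trees catch fire, 8 burn out
  FTTTT.
  .F..TT
  ..FTFT
  ...F..
  ..F...
  .FTF..

FTTTT.
.F..TT
..FTFT
...F..
..F...
.FTF..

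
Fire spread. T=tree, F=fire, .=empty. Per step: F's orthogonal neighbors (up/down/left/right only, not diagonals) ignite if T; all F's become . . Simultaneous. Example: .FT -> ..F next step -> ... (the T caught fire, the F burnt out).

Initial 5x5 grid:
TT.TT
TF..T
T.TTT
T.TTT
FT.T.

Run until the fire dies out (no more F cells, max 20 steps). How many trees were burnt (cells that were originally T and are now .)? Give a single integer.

Answer: 6

Derivation:
Step 1: +4 fires, +2 burnt (F count now 4)
Step 2: +2 fires, +4 burnt (F count now 2)
Step 3: +0 fires, +2 burnt (F count now 0)
Fire out after step 3
Initially T: 16, now '.': 15
Total burnt (originally-T cells now '.'): 6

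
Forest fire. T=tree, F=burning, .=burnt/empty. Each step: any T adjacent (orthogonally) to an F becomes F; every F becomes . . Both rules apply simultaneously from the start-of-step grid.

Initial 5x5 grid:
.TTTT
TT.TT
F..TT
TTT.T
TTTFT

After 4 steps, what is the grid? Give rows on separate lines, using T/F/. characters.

Step 1: 4 trees catch fire, 2 burn out
  .TTTT
  FT.TT
  ...TT
  FTT.T
  TTF.F
Step 2: 6 trees catch fire, 4 burn out
  .TTTT
  .F.TT
  ...TT
  .FF.F
  FF...
Step 3: 2 trees catch fire, 6 burn out
  .FTTT
  ...TT
  ...TF
  .....
  .....
Step 4: 3 trees catch fire, 2 burn out
  ..FTT
  ...TF
  ...F.
  .....
  .....

..FTT
...TF
...F.
.....
.....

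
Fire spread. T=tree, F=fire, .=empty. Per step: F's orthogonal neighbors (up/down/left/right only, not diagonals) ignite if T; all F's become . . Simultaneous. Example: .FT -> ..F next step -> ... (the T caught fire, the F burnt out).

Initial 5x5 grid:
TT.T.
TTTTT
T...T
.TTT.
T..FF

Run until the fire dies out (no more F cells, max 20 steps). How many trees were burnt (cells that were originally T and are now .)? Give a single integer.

Step 1: +1 fires, +2 burnt (F count now 1)
Step 2: +1 fires, +1 burnt (F count now 1)
Step 3: +1 fires, +1 burnt (F count now 1)
Step 4: +0 fires, +1 burnt (F count now 0)
Fire out after step 4
Initially T: 14, now '.': 14
Total burnt (originally-T cells now '.'): 3

Answer: 3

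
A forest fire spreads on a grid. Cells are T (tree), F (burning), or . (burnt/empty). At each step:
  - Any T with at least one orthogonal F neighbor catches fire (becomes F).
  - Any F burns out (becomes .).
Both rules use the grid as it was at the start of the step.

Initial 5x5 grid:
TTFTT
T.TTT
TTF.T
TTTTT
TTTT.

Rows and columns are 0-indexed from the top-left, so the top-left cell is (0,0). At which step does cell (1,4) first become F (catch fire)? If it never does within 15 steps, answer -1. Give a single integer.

Step 1: cell (1,4)='T' (+5 fires, +2 burnt)
Step 2: cell (1,4)='T' (+7 fires, +5 burnt)
Step 3: cell (1,4)='F' (+6 fires, +7 burnt)
  -> target ignites at step 3
Step 4: cell (1,4)='.' (+2 fires, +6 burnt)
Step 5: cell (1,4)='.' (+0 fires, +2 burnt)
  fire out at step 5

3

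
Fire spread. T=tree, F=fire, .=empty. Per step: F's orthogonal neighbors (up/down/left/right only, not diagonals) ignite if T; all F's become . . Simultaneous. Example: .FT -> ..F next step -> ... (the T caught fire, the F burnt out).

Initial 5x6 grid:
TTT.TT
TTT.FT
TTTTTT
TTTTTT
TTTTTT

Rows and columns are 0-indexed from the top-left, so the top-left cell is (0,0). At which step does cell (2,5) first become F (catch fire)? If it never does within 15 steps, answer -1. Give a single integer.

Step 1: cell (2,5)='T' (+3 fires, +1 burnt)
Step 2: cell (2,5)='F' (+4 fires, +3 burnt)
  -> target ignites at step 2
Step 3: cell (2,5)='.' (+4 fires, +4 burnt)
Step 4: cell (2,5)='.' (+5 fires, +4 burnt)
Step 5: cell (2,5)='.' (+5 fires, +5 burnt)
Step 6: cell (2,5)='.' (+4 fires, +5 burnt)
Step 7: cell (2,5)='.' (+2 fires, +4 burnt)
Step 8: cell (2,5)='.' (+0 fires, +2 burnt)
  fire out at step 8

2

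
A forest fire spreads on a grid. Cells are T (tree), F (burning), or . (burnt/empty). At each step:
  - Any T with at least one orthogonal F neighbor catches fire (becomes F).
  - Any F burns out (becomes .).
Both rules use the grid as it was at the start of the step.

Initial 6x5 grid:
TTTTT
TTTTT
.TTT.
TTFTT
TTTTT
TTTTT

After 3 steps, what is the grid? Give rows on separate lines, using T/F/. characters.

Step 1: 4 trees catch fire, 1 burn out
  TTTTT
  TTTTT
  .TFT.
  TF.FT
  TTFTT
  TTTTT
Step 2: 8 trees catch fire, 4 burn out
  TTTTT
  TTFTT
  .F.F.
  F...F
  TF.FT
  TTFTT
Step 3: 7 trees catch fire, 8 burn out
  TTFTT
  TF.FT
  .....
  .....
  F...F
  TF.FT

TTFTT
TF.FT
.....
.....
F...F
TF.FT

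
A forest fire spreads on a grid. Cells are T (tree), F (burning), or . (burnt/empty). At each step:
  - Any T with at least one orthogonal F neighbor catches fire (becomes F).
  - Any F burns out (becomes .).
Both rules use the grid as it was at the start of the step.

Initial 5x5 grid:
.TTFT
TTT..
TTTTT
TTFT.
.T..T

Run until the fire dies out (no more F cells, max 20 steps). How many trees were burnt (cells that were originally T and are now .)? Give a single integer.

Answer: 15

Derivation:
Step 1: +5 fires, +2 burnt (F count now 5)
Step 2: +6 fires, +5 burnt (F count now 6)
Step 3: +3 fires, +6 burnt (F count now 3)
Step 4: +1 fires, +3 burnt (F count now 1)
Step 5: +0 fires, +1 burnt (F count now 0)
Fire out after step 5
Initially T: 16, now '.': 24
Total burnt (originally-T cells now '.'): 15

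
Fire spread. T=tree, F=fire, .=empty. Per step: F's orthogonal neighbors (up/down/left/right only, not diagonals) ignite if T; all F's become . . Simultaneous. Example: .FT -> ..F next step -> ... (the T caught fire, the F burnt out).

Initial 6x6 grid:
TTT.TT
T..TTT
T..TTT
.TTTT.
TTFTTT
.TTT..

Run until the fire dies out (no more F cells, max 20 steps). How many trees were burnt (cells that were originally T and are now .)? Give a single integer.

Answer: 20

Derivation:
Step 1: +4 fires, +1 burnt (F count now 4)
Step 2: +6 fires, +4 burnt (F count now 6)
Step 3: +3 fires, +6 burnt (F count now 3)
Step 4: +2 fires, +3 burnt (F count now 2)
Step 5: +2 fires, +2 burnt (F count now 2)
Step 6: +2 fires, +2 burnt (F count now 2)
Step 7: +1 fires, +2 burnt (F count now 1)
Step 8: +0 fires, +1 burnt (F count now 0)
Fire out after step 8
Initially T: 25, now '.': 31
Total burnt (originally-T cells now '.'): 20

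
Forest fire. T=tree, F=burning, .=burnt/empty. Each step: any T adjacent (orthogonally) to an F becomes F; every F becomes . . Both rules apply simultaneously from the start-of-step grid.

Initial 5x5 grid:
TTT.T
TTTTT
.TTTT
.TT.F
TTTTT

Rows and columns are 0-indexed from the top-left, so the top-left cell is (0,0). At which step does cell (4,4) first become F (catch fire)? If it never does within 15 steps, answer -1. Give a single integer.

Step 1: cell (4,4)='F' (+2 fires, +1 burnt)
  -> target ignites at step 1
Step 2: cell (4,4)='.' (+3 fires, +2 burnt)
Step 3: cell (4,4)='.' (+4 fires, +3 burnt)
Step 4: cell (4,4)='.' (+4 fires, +4 burnt)
Step 5: cell (4,4)='.' (+4 fires, +4 burnt)
Step 6: cell (4,4)='.' (+2 fires, +4 burnt)
Step 7: cell (4,4)='.' (+1 fires, +2 burnt)
Step 8: cell (4,4)='.' (+0 fires, +1 burnt)
  fire out at step 8

1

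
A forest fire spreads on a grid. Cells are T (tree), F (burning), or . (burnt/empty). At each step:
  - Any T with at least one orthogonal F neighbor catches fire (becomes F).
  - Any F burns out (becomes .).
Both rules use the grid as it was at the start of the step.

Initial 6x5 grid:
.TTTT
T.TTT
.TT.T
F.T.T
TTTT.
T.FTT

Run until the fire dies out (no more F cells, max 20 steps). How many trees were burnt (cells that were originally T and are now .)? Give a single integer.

Step 1: +3 fires, +2 burnt (F count now 3)
Step 2: +5 fires, +3 burnt (F count now 5)
Step 3: +1 fires, +5 burnt (F count now 1)
Step 4: +2 fires, +1 burnt (F count now 2)
Step 5: +2 fires, +2 burnt (F count now 2)
Step 6: +3 fires, +2 burnt (F count now 3)
Step 7: +2 fires, +3 burnt (F count now 2)
Step 8: +1 fires, +2 burnt (F count now 1)
Step 9: +0 fires, +1 burnt (F count now 0)
Fire out after step 9
Initially T: 20, now '.': 29
Total burnt (originally-T cells now '.'): 19

Answer: 19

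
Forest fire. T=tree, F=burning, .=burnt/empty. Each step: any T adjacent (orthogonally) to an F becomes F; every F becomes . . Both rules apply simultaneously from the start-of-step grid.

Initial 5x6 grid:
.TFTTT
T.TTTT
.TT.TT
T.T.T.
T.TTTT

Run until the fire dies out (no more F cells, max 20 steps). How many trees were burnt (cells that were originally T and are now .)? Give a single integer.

Answer: 18

Derivation:
Step 1: +3 fires, +1 burnt (F count now 3)
Step 2: +3 fires, +3 burnt (F count now 3)
Step 3: +4 fires, +3 burnt (F count now 4)
Step 4: +3 fires, +4 burnt (F count now 3)
Step 5: +3 fires, +3 burnt (F count now 3)
Step 6: +1 fires, +3 burnt (F count now 1)
Step 7: +1 fires, +1 burnt (F count now 1)
Step 8: +0 fires, +1 burnt (F count now 0)
Fire out after step 8
Initially T: 21, now '.': 27
Total burnt (originally-T cells now '.'): 18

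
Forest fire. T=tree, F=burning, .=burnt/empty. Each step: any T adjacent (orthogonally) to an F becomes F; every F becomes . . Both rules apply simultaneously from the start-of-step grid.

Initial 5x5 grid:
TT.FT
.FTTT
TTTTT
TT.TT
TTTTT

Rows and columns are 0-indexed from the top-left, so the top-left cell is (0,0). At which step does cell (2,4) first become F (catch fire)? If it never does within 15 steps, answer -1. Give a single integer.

Step 1: cell (2,4)='T' (+5 fires, +2 burnt)
Step 2: cell (2,4)='T' (+6 fires, +5 burnt)
Step 3: cell (2,4)='F' (+4 fires, +6 burnt)
  -> target ignites at step 3
Step 4: cell (2,4)='.' (+4 fires, +4 burnt)
Step 5: cell (2,4)='.' (+1 fires, +4 burnt)
Step 6: cell (2,4)='.' (+0 fires, +1 burnt)
  fire out at step 6

3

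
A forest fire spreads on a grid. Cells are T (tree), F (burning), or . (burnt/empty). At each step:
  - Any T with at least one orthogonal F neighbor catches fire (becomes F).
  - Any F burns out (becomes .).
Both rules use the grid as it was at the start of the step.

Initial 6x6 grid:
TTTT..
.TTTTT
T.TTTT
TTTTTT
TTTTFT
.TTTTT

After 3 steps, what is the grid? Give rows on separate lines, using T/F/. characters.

Step 1: 4 trees catch fire, 1 burn out
  TTTT..
  .TTTTT
  T.TTTT
  TTTTFT
  TTTF.F
  .TTTFT
Step 2: 6 trees catch fire, 4 burn out
  TTTT..
  .TTTTT
  T.TTFT
  TTTF.F
  TTF...
  .TTF.F
Step 3: 6 trees catch fire, 6 burn out
  TTTT..
  .TTTFT
  T.TF.F
  TTF...
  TF....
  .TF...

TTTT..
.TTTFT
T.TF.F
TTF...
TF....
.TF...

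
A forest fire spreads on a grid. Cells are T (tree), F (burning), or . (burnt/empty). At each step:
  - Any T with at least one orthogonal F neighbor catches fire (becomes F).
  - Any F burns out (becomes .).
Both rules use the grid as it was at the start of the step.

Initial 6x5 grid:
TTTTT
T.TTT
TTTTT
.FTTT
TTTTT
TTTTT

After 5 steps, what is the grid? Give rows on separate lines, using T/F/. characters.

Step 1: 3 trees catch fire, 1 burn out
  TTTTT
  T.TTT
  TFTTT
  ..FTT
  TFTTT
  TTTTT
Step 2: 6 trees catch fire, 3 burn out
  TTTTT
  T.TTT
  F.FTT
  ...FT
  F.FTT
  TFTTT
Step 3: 7 trees catch fire, 6 burn out
  TTTTT
  F.FTT
  ...FT
  ....F
  ...FT
  F.FTT
Step 4: 6 trees catch fire, 7 burn out
  FTFTT
  ...FT
  ....F
  .....
  ....F
  ...FT
Step 5: 4 trees catch fire, 6 burn out
  .F.FT
  ....F
  .....
  .....
  .....
  ....F

.F.FT
....F
.....
.....
.....
....F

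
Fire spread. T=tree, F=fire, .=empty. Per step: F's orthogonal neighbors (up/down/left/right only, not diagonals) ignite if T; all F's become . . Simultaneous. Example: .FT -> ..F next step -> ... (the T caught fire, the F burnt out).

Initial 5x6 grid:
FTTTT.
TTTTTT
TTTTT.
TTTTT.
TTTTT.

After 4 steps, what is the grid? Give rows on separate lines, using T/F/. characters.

Step 1: 2 trees catch fire, 1 burn out
  .FTTT.
  FTTTTT
  TTTTT.
  TTTTT.
  TTTTT.
Step 2: 3 trees catch fire, 2 burn out
  ..FTT.
  .FTTTT
  FTTTT.
  TTTTT.
  TTTTT.
Step 3: 4 trees catch fire, 3 burn out
  ...FT.
  ..FTTT
  .FTTT.
  FTTTT.
  TTTTT.
Step 4: 5 trees catch fire, 4 burn out
  ....F.
  ...FTT
  ..FTT.
  .FTTT.
  FTTTT.

....F.
...FTT
..FTT.
.FTTT.
FTTTT.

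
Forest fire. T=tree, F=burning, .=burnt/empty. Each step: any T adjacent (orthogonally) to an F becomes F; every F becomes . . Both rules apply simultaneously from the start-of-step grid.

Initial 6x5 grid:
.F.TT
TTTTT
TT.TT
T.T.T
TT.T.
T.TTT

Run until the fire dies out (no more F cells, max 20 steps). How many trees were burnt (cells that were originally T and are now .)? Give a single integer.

Step 1: +1 fires, +1 burnt (F count now 1)
Step 2: +3 fires, +1 burnt (F count now 3)
Step 3: +2 fires, +3 burnt (F count now 2)
Step 4: +4 fires, +2 burnt (F count now 4)
Step 5: +3 fires, +4 burnt (F count now 3)
Step 6: +3 fires, +3 burnt (F count now 3)
Step 7: +0 fires, +3 burnt (F count now 0)
Fire out after step 7
Initially T: 21, now '.': 25
Total burnt (originally-T cells now '.'): 16

Answer: 16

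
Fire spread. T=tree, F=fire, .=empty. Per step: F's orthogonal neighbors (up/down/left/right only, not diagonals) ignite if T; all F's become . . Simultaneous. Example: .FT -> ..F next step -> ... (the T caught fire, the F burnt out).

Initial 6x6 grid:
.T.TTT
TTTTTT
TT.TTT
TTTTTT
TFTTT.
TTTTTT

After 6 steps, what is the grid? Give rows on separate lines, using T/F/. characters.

Step 1: 4 trees catch fire, 1 burn out
  .T.TTT
  TTTTTT
  TT.TTT
  TFTTTT
  F.FTT.
  TFTTTT
Step 2: 6 trees catch fire, 4 burn out
  .T.TTT
  TTTTTT
  TF.TTT
  F.FTTT
  ...FT.
  F.FTTT
Step 3: 5 trees catch fire, 6 burn out
  .T.TTT
  TFTTTT
  F..TTT
  ...FTT
  ....F.
  ...FTT
Step 4: 6 trees catch fire, 5 burn out
  .F.TTT
  F.FTTT
  ...FTT
  ....FT
  ......
  ....FT
Step 5: 4 trees catch fire, 6 burn out
  ...TTT
  ...FTT
  ....FT
  .....F
  ......
  .....F
Step 6: 3 trees catch fire, 4 burn out
  ...FTT
  ....FT
  .....F
  ......
  ......
  ......

...FTT
....FT
.....F
......
......
......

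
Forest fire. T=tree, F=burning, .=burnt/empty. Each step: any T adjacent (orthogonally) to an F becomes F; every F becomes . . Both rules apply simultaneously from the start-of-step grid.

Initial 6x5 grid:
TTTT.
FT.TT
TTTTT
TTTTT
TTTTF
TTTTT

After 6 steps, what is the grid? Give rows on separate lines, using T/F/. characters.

Step 1: 6 trees catch fire, 2 burn out
  FTTT.
  .F.TT
  FTTTT
  TTTTF
  TTTF.
  TTTTF
Step 2: 7 trees catch fire, 6 burn out
  .FTT.
  ...TT
  .FTTF
  FTTF.
  TTF..
  TTTF.
Step 3: 9 trees catch fire, 7 burn out
  ..FT.
  ...TF
  ..FF.
  .FF..
  FF...
  TTF..
Step 4: 4 trees catch fire, 9 burn out
  ...F.
  ...F.
  .....
  .....
  .....
  FF...
Step 5: 0 trees catch fire, 4 burn out
  .....
  .....
  .....
  .....
  .....
  .....
Step 6: 0 trees catch fire, 0 burn out
  .....
  .....
  .....
  .....
  .....
  .....

.....
.....
.....
.....
.....
.....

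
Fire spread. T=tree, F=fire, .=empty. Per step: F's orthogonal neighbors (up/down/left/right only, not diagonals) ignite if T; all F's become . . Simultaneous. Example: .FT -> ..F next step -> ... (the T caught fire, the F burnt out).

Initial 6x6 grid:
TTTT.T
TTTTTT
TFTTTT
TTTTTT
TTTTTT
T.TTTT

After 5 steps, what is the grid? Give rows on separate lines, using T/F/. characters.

Step 1: 4 trees catch fire, 1 burn out
  TTTT.T
  TFTTTT
  F.FTTT
  TFTTTT
  TTTTTT
  T.TTTT
Step 2: 7 trees catch fire, 4 burn out
  TFTT.T
  F.FTTT
  ...FTT
  F.FTTT
  TFTTTT
  T.TTTT
Step 3: 7 trees catch fire, 7 burn out
  F.FT.T
  ...FTT
  ....FT
  ...FTT
  F.FTTT
  T.TTTT
Step 4: 7 trees catch fire, 7 burn out
  ...F.T
  ....FT
  .....F
  ....FT
  ...FTT
  F.FTTT
Step 5: 4 trees catch fire, 7 burn out
  .....T
  .....F
  ......
  .....F
  ....FT
  ...FTT

.....T
.....F
......
.....F
....FT
...FTT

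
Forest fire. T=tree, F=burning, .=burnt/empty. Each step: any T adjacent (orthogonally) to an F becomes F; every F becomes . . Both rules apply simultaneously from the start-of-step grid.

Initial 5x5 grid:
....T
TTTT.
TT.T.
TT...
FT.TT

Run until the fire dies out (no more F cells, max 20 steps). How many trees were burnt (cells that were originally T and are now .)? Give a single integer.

Answer: 10

Derivation:
Step 1: +2 fires, +1 burnt (F count now 2)
Step 2: +2 fires, +2 burnt (F count now 2)
Step 3: +2 fires, +2 burnt (F count now 2)
Step 4: +1 fires, +2 burnt (F count now 1)
Step 5: +1 fires, +1 burnt (F count now 1)
Step 6: +1 fires, +1 burnt (F count now 1)
Step 7: +1 fires, +1 burnt (F count now 1)
Step 8: +0 fires, +1 burnt (F count now 0)
Fire out after step 8
Initially T: 13, now '.': 22
Total burnt (originally-T cells now '.'): 10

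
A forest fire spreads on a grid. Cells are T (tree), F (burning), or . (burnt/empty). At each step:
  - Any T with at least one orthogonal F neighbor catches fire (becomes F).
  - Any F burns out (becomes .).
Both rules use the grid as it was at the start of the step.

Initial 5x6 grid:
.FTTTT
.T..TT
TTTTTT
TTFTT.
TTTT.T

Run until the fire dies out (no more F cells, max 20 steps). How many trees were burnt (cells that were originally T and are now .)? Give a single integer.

Answer: 21

Derivation:
Step 1: +6 fires, +2 burnt (F count now 6)
Step 2: +7 fires, +6 burnt (F count now 7)
Step 3: +4 fires, +7 burnt (F count now 4)
Step 4: +3 fires, +4 burnt (F count now 3)
Step 5: +1 fires, +3 burnt (F count now 1)
Step 6: +0 fires, +1 burnt (F count now 0)
Fire out after step 6
Initially T: 22, now '.': 29
Total burnt (originally-T cells now '.'): 21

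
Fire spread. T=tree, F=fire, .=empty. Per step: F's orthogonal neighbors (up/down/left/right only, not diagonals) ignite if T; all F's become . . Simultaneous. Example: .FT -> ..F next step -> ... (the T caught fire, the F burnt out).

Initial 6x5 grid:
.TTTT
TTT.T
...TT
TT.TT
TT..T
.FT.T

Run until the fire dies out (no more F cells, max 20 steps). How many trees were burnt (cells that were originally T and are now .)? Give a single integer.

Step 1: +2 fires, +1 burnt (F count now 2)
Step 2: +2 fires, +2 burnt (F count now 2)
Step 3: +1 fires, +2 burnt (F count now 1)
Step 4: +0 fires, +1 burnt (F count now 0)
Fire out after step 4
Initially T: 19, now '.': 16
Total burnt (originally-T cells now '.'): 5

Answer: 5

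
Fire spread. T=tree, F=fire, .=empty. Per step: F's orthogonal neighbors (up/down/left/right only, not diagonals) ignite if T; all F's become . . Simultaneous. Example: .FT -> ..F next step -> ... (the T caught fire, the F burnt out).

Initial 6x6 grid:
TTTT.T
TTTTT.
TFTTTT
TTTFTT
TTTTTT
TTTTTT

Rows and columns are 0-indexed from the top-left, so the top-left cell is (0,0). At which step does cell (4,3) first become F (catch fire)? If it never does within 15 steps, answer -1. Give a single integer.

Step 1: cell (4,3)='F' (+8 fires, +2 burnt)
  -> target ignites at step 1
Step 2: cell (4,3)='.' (+11 fires, +8 burnt)
Step 3: cell (4,3)='.' (+10 fires, +11 burnt)
Step 4: cell (4,3)='.' (+2 fires, +10 burnt)
Step 5: cell (4,3)='.' (+0 fires, +2 burnt)
  fire out at step 5

1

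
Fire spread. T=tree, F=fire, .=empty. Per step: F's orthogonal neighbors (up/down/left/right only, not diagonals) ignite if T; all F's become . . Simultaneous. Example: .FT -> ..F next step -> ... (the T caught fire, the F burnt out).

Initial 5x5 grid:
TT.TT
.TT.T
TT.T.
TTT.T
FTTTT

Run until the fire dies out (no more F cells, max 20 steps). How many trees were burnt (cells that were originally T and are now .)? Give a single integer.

Step 1: +2 fires, +1 burnt (F count now 2)
Step 2: +3 fires, +2 burnt (F count now 3)
Step 3: +3 fires, +3 burnt (F count now 3)
Step 4: +2 fires, +3 burnt (F count now 2)
Step 5: +3 fires, +2 burnt (F count now 3)
Step 6: +1 fires, +3 burnt (F count now 1)
Step 7: +0 fires, +1 burnt (F count now 0)
Fire out after step 7
Initially T: 18, now '.': 21
Total burnt (originally-T cells now '.'): 14

Answer: 14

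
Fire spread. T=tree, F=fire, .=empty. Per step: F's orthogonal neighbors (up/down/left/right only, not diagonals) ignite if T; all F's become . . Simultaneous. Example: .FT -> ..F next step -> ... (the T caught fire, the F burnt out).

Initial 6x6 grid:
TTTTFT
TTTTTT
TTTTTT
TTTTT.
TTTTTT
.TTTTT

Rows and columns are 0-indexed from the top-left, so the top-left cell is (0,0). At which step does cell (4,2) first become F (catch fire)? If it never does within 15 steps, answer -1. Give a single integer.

Step 1: cell (4,2)='T' (+3 fires, +1 burnt)
Step 2: cell (4,2)='T' (+4 fires, +3 burnt)
Step 3: cell (4,2)='T' (+5 fires, +4 burnt)
Step 4: cell (4,2)='T' (+5 fires, +5 burnt)
Step 5: cell (4,2)='T' (+6 fires, +5 burnt)
Step 6: cell (4,2)='F' (+5 fires, +6 burnt)
  -> target ignites at step 6
Step 7: cell (4,2)='.' (+3 fires, +5 burnt)
Step 8: cell (4,2)='.' (+2 fires, +3 burnt)
Step 9: cell (4,2)='.' (+0 fires, +2 burnt)
  fire out at step 9

6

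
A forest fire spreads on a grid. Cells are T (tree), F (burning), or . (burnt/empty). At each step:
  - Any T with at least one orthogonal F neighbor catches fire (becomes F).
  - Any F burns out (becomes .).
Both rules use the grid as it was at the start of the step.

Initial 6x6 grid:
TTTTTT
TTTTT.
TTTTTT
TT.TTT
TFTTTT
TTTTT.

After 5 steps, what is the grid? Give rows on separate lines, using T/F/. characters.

Step 1: 4 trees catch fire, 1 burn out
  TTTTTT
  TTTTT.
  TTTTTT
  TF.TTT
  F.FTTT
  TFTTT.
Step 2: 5 trees catch fire, 4 burn out
  TTTTTT
  TTTTT.
  TFTTTT
  F..TTT
  ...FTT
  F.FTT.
Step 3: 6 trees catch fire, 5 burn out
  TTTTTT
  TFTTT.
  F.FTTT
  ...FTT
  ....FT
  ...FT.
Step 4: 7 trees catch fire, 6 burn out
  TFTTTT
  F.FTT.
  ...FTT
  ....FT
  .....F
  ....F.
Step 5: 5 trees catch fire, 7 burn out
  F.FTTT
  ...FT.
  ....FT
  .....F
  ......
  ......

F.FTTT
...FT.
....FT
.....F
......
......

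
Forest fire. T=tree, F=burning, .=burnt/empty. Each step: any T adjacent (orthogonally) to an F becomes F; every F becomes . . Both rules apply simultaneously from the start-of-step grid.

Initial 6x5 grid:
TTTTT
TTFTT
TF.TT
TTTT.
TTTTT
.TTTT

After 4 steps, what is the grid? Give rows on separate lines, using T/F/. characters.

Step 1: 5 trees catch fire, 2 burn out
  TTFTT
  TF.FT
  F..TT
  TFTT.
  TTTTT
  .TTTT
Step 2: 8 trees catch fire, 5 burn out
  TF.FT
  F...F
  ...FT
  F.FT.
  TFTTT
  .TTTT
Step 3: 7 trees catch fire, 8 burn out
  F...F
  .....
  ....F
  ...F.
  F.FTT
  .FTTT
Step 4: 2 trees catch fire, 7 burn out
  .....
  .....
  .....
  .....
  ...FT
  ..FTT

.....
.....
.....
.....
...FT
..FTT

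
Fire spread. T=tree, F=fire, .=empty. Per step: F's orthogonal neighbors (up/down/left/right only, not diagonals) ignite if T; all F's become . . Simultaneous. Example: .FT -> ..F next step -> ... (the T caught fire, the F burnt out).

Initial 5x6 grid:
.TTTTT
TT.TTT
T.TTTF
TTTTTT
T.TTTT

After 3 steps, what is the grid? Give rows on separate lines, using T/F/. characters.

Step 1: 3 trees catch fire, 1 burn out
  .TTTTT
  TT.TTF
  T.TTF.
  TTTTTF
  T.TTTT
Step 2: 5 trees catch fire, 3 burn out
  .TTTTF
  TT.TF.
  T.TF..
  TTTTF.
  T.TTTF
Step 3: 5 trees catch fire, 5 burn out
  .TTTF.
  TT.F..
  T.F...
  TTTF..
  T.TTF.

.TTTF.
TT.F..
T.F...
TTTF..
T.TTF.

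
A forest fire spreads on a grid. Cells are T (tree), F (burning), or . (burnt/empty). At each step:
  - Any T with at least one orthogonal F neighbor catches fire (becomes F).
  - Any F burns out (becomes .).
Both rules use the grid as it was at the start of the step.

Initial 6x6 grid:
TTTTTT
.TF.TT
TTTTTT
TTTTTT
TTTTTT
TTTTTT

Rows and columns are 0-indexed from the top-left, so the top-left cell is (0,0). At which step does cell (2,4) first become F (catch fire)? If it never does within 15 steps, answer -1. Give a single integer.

Step 1: cell (2,4)='T' (+3 fires, +1 burnt)
Step 2: cell (2,4)='T' (+5 fires, +3 burnt)
Step 3: cell (2,4)='F' (+7 fires, +5 burnt)
  -> target ignites at step 3
Step 4: cell (2,4)='.' (+8 fires, +7 burnt)
Step 5: cell (2,4)='.' (+6 fires, +8 burnt)
Step 6: cell (2,4)='.' (+3 fires, +6 burnt)
Step 7: cell (2,4)='.' (+1 fires, +3 burnt)
Step 8: cell (2,4)='.' (+0 fires, +1 burnt)
  fire out at step 8

3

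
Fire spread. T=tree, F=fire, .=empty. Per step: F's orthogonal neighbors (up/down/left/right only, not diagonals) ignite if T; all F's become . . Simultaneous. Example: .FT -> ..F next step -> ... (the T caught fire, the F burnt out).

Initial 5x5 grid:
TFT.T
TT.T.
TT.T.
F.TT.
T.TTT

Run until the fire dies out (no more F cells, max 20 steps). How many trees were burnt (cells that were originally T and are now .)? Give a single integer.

Step 1: +5 fires, +2 burnt (F count now 5)
Step 2: +2 fires, +5 burnt (F count now 2)
Step 3: +0 fires, +2 burnt (F count now 0)
Fire out after step 3
Initially T: 15, now '.': 17
Total burnt (originally-T cells now '.'): 7

Answer: 7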